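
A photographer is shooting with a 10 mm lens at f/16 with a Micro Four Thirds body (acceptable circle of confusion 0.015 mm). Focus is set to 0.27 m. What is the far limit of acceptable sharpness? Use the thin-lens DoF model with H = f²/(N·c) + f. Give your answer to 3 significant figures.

0.718 m

Hyperfocal distance H = f²/(N·c) + f = 10²/(16 × 0.015) + 10 = 100/0.24 + 10 ≈ 426.7 mm ≈ 0.427 m.
Far limit Df = s·(H − f)/(H − s) = 270 × (426.7 − 10) / (426.7 − 270) = 270 × 416.7 / 156.7 ≈ 718.09 mm ≈ 0.718 m.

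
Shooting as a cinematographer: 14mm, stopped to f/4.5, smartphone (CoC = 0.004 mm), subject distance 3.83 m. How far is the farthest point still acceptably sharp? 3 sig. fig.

Hyperfocal distance H = f²/(N·c) + f = 14²/(4.5 × 0.004) + 14 = 196/0.018 + 14 ≈ 10902.9 mm ≈ 10.90 m.
Far limit Df = s·(H − f)/(H − s) = 3830 × (10902.9 − 14) / (10902.9 − 3830) = 3830 × 10888.9 / 7072.9 ≈ 5896.4 mm ≈ 5.90 m.

5.90 m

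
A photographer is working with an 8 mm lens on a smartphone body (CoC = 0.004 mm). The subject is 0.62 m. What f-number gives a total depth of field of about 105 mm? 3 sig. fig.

f/2.20

Write h = H − f = f²/(N·c). The thin-lens limits are Dn = s·h/(h + (s−f)) and Df = s·h/(h − (s−f)), so DoF = Df − Dn = 2·s·(s−f)·h / (h² − (s−f)²).
That is a quadratic in h: DoF·h² − 2·s·(s−f)·h − DoF·(s−f)² = 0 ⇒ h = (s−f)·(s + √(s² + DoF²)) / DoF = 612 × (620 + √(620² + 105²)) / 105 = 612 × (620 + 628.828) / 105 ≈ 7278.9 mm.
Then N = f²/(c·h) = 8² / (0.004 × 7278.9) = 64 / 29.116 ≈ 2.20.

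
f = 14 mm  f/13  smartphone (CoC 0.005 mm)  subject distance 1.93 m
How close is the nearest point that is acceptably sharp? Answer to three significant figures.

1.18 m

Hyperfocal distance H = f²/(N·c) + f = 14²/(13 × 0.005) + 14 = 196/0.065 + 14 ≈ 3029.4 mm ≈ 3.029 m.
Near limit Dn = s·(H − f)/(H + s − 2f) = 1930 × (3029.4 − 14) / (3029.4 + 1930 − 2 × 14) = 1930 × 3015.4 / 4931.4 ≈ 1180.1 mm ≈ 1.18 m.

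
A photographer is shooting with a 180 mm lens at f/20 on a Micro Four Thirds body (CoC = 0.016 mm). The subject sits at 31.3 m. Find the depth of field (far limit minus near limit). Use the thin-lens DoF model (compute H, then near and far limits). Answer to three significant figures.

21.2 m

Hyperfocal distance H = f²/(N·c) + f = 180²/(20 × 0.016) + 180 = 32400/0.32 + 180 ≈ 101430.0 mm ≈ 101.4 m.
Near limit Dn = s·(H − f)/(H + s − 2f) = 31300 × (101430.0 − 180) / (101430.0 + 31300 − 2 × 180) = 31300 × 101250.0 / 132370.0 ≈ 23941 mm.
Far limit Df = s·(H − f)/(H − s) = 31300 × (101430.0 − 180) / (101430.0 − 31300) = 31300 × 101250.0 / 70130.0 ≈ 45189 mm.
Depth of field = Df − Dn = 45189 − 23941 ≈ 21248 mm ≈ 21.2 m.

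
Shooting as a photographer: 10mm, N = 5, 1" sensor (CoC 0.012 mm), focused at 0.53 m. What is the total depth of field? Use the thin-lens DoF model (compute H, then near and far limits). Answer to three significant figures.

366 mm

Hyperfocal distance H = f²/(N·c) + f = 10²/(5 × 0.012) + 10 = 100/0.06 + 10 ≈ 1676.7 mm ≈ 1.677 m.
Near limit Dn = s·(H − f)/(H + s − 2f) = 530 × (1676.7 − 10) / (1676.7 + 530 − 2 × 10) = 530 × 1666.7 / 2186.7 ≈ 403.96 mm.
Far limit Df = s·(H − f)/(H − s) = 530 × (1676.7 − 10) / (1676.7 − 530) = 530 × 1666.7 / 1146.7 ≈ 770.35 mm.
Depth of field = Df − Dn = 770.35 − 403.96 ≈ 366.39 mm.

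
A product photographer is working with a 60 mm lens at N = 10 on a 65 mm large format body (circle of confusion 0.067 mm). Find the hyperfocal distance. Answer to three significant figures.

5.43 m

Hyperfocal distance H = f²/(N·c) + f = 60²/(10 × 0.067) + 60 = 3600/0.67 + 60 ≈ 5433.1 mm ≈ 5.43 m.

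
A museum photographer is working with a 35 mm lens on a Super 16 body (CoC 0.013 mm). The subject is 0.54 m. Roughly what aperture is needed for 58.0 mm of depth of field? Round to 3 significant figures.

Write h = H − f = f²/(N·c). The thin-lens limits are Dn = s·h/(h + (s−f)) and Df = s·h/(h − (s−f)), so DoF = Df − Dn = 2·s·(s−f)·h / (h² − (s−f)²).
That is a quadratic in h: DoF·h² − 2·s·(s−f)·h − DoF·(s−f)² = 0 ⇒ h = (s−f)·(s + √(s² + DoF²)) / DoF = 505 × (540 + √(540² + 58²)) / 58 = 505 × (540 + 543.106) / 58 ≈ 9430.5 mm.
Then N = f²/(c·h) = 35² / (0.013 × 9430.5) = 1225 / 122.60 ≈ 9.99.

f/9.99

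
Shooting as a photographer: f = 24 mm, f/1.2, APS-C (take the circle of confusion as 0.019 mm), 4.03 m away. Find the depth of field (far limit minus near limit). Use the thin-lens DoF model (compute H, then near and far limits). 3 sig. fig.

1.31 m

Hyperfocal distance H = f²/(N·c) + f = 24²/(1.2 × 0.019) + 24 = 576/0.0228 + 24 ≈ 25287.2 mm ≈ 25.29 m.
Near limit Dn = s·(H − f)/(H + s − 2f) = 4030 × (25287.2 − 24) / (25287.2 + 4030 − 2 × 24) = 4030 × 25263.2 / 29269.2 ≈ 3478.4 mm.
Far limit Df = s·(H − f)/(H − s) = 4030 × (25287.2 − 24) / (25287.2 − 4030) = 4030 × 25263.2 / 21257.2 ≈ 4789.5 mm.
Depth of field = Df − Dn = 4789.5 − 3478.4 ≈ 1311.1 mm ≈ 1.31 m.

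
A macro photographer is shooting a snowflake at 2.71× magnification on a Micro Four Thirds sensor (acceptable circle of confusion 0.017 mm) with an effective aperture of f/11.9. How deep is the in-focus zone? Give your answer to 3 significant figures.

At magnification m, DoF ≈ 2·N_eff·c/m² = 2 × 11.9 × 0.017 / 2.71² = 0.4046 / 7.344 ≈ 0.0551 mm.

0.0551 mm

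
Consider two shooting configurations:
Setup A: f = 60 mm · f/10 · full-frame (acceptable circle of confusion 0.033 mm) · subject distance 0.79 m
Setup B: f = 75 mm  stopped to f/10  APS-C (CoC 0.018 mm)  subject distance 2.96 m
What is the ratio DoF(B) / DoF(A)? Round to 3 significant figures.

Setup A: H = 60²/(10×0.033) + 60 ≈ 10969.1 mm; DoF = Df − Dn = 846.66 − 740.45 ≈ 106.21 mm.
Setup B: H = 75²/(10×0.018) + 75 ≈ 31325.0 mm; DoF = Df − Dn = 3261.06 − 2709.83 ≈ 551.23 mm.
Ratio = 551.23 / 106.21 ≈ 5.19.

5.19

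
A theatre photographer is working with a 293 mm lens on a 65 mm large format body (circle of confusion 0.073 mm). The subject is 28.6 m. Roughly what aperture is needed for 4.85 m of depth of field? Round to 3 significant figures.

f/3.50

Write h = H − f = f²/(N·c). The thin-lens limits are Dn = s·h/(h + (s−f)) and Df = s·h/(h − (s−f)), so DoF = Df − Dn = 2·s·(s−f)·h / (h² − (s−f)²).
That is a quadratic in h: DoF·h² − 2·s·(s−f)·h − DoF·(s−f)² = 0 ⇒ h = (s−f)·(s + √(s² + DoF²)) / DoF = 28307 × (28600 + √(28600² + 4850²)) / 4850 = 28307 × (28600 + 29008.3) / 4850 ≈ 336231 mm.
Then N = f²/(c·h) = 293² / (0.073 × 336231) = 85849 / 24545 ≈ 3.50.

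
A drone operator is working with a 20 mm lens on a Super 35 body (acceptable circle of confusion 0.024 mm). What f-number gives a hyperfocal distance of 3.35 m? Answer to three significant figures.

Rearrange H = f²/(N·c) + f for N: N = f² / ((H − f)·c).
N = 20² / ((3350 − 20) × 0.024) = 400 / 79.92 ≈ 5.01.

f/5.01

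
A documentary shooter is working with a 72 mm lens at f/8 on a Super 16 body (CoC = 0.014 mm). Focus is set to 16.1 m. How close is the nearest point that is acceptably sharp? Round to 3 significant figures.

Hyperfocal distance H = f²/(N·c) + f = 72²/(8 × 0.014) + 72 = 5184/0.112 + 72 ≈ 46357.7 mm ≈ 46.36 m.
Near limit Dn = s·(H − f)/(H + s − 2f) = 16100 × (46357.7 − 72) / (46357.7 + 16100 − 2 × 72) = 16100 × 46285.7 / 62313.7 ≈ 11959 mm ≈ 12.0 m.

12.0 m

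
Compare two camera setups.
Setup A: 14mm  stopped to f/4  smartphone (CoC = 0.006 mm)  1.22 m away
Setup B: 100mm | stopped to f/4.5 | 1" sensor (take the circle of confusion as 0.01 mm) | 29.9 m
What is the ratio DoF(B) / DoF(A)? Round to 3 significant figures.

22.2

Setup A: H = 14²/(4×0.006) + 14 ≈ 8180.7 mm; DoF = Df − Dn = 1431.38 − 1063.02 ≈ 368.36 mm.
Setup B: H = 100²/(4.5×0.01) + 100 ≈ 222322.2 mm; DoF = Df − Dn = 34530.5 − 26364.5 ≈ 8166.0 mm.
Ratio = 8166.0 / 368.36 ≈ 22.2.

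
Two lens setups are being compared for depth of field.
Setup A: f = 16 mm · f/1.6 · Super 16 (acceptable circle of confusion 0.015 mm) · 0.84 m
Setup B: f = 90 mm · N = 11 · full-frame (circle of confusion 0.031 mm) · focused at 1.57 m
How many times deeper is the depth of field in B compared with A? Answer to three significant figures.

1.50

Setup A: H = 16²/(1.6×0.015) + 16 ≈ 10682.7 mm; DoF = Df − Dn = 910.32 − 779.76 ≈ 130.56 mm.
Setup B: H = 90²/(11×0.031) + 90 ≈ 23843.7 mm; DoF = Df − Dn = 1674.32 − 1477.92 ≈ 196.40 mm.
Ratio = 196.40 / 130.56 ≈ 1.50.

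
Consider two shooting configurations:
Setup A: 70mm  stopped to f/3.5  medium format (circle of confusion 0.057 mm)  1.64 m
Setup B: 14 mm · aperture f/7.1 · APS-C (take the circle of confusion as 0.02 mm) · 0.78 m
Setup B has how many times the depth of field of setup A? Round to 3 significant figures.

Setup A: H = 70²/(3.5×0.057) + 70 ≈ 24631.4 mm; DoF = Df − Dn = 1751.99 − 1541.47 ≈ 210.52 mm.
Setup B: H = 14²/(7.1×0.02) + 14 ≈ 1394.3 mm; DoF = Df − Dn = 1752.6 − 501.6 ≈ 1251.0 mm.
Ratio = 1251.0 / 210.52 ≈ 5.94.

5.94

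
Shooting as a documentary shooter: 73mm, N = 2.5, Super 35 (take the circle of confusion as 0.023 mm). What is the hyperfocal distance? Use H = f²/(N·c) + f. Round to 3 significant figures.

92.8 m

Hyperfocal distance H = f²/(N·c) + f = 73²/(2.5 × 0.023) + 73 = 5329/0.0575 + 73 ≈ 92751.3 mm ≈ 92.8 m.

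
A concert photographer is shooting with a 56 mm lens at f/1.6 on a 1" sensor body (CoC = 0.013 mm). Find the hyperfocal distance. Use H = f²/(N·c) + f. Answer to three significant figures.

Hyperfocal distance H = f²/(N·c) + f = 56²/(1.6 × 0.013) + 56 = 3136/0.0208 + 56 ≈ 150825.2 mm ≈ 151 m.

151 m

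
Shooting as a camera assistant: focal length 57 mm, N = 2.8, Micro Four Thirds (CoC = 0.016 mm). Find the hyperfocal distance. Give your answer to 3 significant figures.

Hyperfocal distance H = f²/(N·c) + f = 57²/(2.8 × 0.016) + 57 = 3249/0.0448 + 57 ≈ 72579.3 mm ≈ 72.6 m.

72.6 m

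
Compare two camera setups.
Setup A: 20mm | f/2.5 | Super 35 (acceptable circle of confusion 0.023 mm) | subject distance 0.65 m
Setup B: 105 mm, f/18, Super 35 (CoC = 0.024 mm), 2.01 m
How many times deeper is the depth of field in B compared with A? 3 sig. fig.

Setup A: H = 20²/(2.5×0.023) + 20 ≈ 6976.5 mm; DoF = Df − Dn = 714.73 − 596.02 ≈ 118.71 mm.
Setup B: H = 105²/(18×0.024) + 105 ≈ 25625.8 mm; DoF = Df − Dn = 2172.14 − 1870.39 ≈ 301.75 mm.
Ratio = 301.75 / 118.71 ≈ 2.54.

2.54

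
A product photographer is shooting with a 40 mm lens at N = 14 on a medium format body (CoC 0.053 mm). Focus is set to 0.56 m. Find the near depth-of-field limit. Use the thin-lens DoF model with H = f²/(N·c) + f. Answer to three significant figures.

451 mm

Hyperfocal distance H = f²/(N·c) + f = 40²/(14 × 0.053) + 40 = 1600/0.742 + 40 ≈ 2196.3 mm ≈ 2.196 m.
Near limit Dn = s·(H − f)/(H + s − 2f) = 560 × (2196.3 − 40) / (2196.3 + 560 − 2 × 40) = 560 × 2156.3 / 2676.3 ≈ 451.19 mm.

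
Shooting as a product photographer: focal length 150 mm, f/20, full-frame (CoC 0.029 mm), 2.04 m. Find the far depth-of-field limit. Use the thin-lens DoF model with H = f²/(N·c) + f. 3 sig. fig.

2.14 m

Hyperfocal distance H = f²/(N·c) + f = 150²/(20 × 0.029) + 150 = 22500/0.58 + 150 ≈ 38943.1 mm ≈ 38.94 m.
Far limit Df = s·(H − f)/(H − s) = 2040 × (38943.1 − 150) / (38943.1 − 2040) = 2040 × 38793.1 / 36903.1 ≈ 2144.5 mm ≈ 2.14 m.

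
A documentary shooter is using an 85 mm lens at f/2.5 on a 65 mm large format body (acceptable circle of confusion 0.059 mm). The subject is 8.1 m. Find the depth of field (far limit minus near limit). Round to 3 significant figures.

2.72 m

Hyperfocal distance H = f²/(N·c) + f = 85²/(2.5 × 0.059) + 85 = 7225/0.1475 + 85 ≈ 49068.1 mm ≈ 49.07 m.
Near limit Dn = s·(H − f)/(H + s − 2f) = 8100 × (49068.1 − 85) / (49068.1 + 8100 − 2 × 85) = 8100 × 48983.1 / 56998.1 ≈ 6961.0 mm.
Far limit Df = s·(H − f)/(H − s) = 8100 × (49068.1 − 85) / (49068.1 − 8100) = 8100 × 48983.1 / 40968.1 ≈ 9684.7 mm.
Depth of field = Df − Dn = 9684.7 − 6961.0 ≈ 2723.7 mm ≈ 2.72 m.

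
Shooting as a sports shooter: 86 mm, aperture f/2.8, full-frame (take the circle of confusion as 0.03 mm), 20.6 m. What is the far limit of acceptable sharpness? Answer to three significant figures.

Hyperfocal distance H = f²/(N·c) + f = 86²/(2.8 × 0.03) + 86 = 7396/0.084 + 86 ≈ 88133.6 mm ≈ 88.13 m.
Far limit Df = s·(H − f)/(H − s) = 20600 × (88133.6 − 86) / (88133.6 − 20600) = 20600 × 88047.6 / 67533.6 ≈ 26857 mm ≈ 26.9 m.

26.9 m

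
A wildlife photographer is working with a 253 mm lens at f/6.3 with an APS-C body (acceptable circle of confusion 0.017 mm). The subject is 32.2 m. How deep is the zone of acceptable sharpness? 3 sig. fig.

Hyperfocal distance H = f²/(N·c) + f = 253²/(6.3 × 0.017) + 253 = 64009/0.1071 + 253 ≈ 597909.4 mm ≈ 597.9 m.
Near limit Dn = s·(H − f)/(H + s − 2f) = 32200 × (597909.4 − 253) / (597909.4 + 32200 − 2 × 253) = 32200 × 597656.4 / 629603.4 ≈ 30566.1 mm.
Far limit Df = s·(H − f)/(H − s) = 32200 × (597909.4 − 253) / (597909.4 − 32200) = 32200 × 597656.4 / 565709.4 ≈ 34018.4 mm.
Depth of field = Df − Dn = 34018.4 − 30566.1 ≈ 3452.3 mm ≈ 3.45 m.

3.45 m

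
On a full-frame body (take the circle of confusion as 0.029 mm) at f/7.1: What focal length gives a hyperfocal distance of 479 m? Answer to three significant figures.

314 mm

From H = f²/(N·c) + f, with f ≪ H: f ≈ √(H·N·c) = √(479000 × 7.1 × 0.029) = √98626 ≈ 314.0 mm.
The +f correction barely moves this — solving exactly, f² + N·c·f − N·c·H = 0 ⇒ f = (−N·c + √((N·c)² + 4·N·c·H))/2 = (−0.2059 + √394504)/2 ≈ 313.94 mm, so f ≈ 314 mm.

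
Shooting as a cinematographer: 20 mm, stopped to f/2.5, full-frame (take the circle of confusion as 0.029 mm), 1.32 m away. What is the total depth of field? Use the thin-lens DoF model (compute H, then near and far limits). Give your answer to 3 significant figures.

Hyperfocal distance H = f²/(N·c) + f = 20²/(2.5 × 0.029) + 20 = 400/0.0725 + 20 ≈ 5537.2 mm ≈ 5.537 m.
Near limit Dn = s·(H − f)/(H + s − 2f) = 1320 × (5537.2 − 20) / (5537.2 + 1320 − 2 × 20) = 1320 × 5517.2 / 6817.2 ≈ 1068.29 mm.
Far limit Df = s·(H − f)/(H − s) = 1320 × (5537.2 − 20) / (5537.2 − 1320) = 1320 × 5517.2 / 4217.2 ≈ 1726.90 mm.
Depth of field = Df − Dn = 1726.90 − 1068.29 ≈ 658.61 mm ≈ 0.659 m.

0.659 m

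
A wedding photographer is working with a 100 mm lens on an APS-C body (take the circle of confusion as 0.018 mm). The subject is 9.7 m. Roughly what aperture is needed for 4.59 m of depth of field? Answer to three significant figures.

Write h = H − f = f²/(N·c). The thin-lens limits are Dn = s·h/(h + (s−f)) and Df = s·h/(h − (s−f)), so DoF = Df − Dn = 2·s·(s−f)·h / (h² − (s−f)²).
That is a quadratic in h: DoF·h² − 2·s·(s−f)·h − DoF·(s−f)² = 0 ⇒ h = (s−f)·(s + √(s² + DoF²)) / DoF = 9600 × (9700 + √(9700² + 4590²)) / 4590 = 9600 × (9700 + 10731.2) / 4590 ≈ 42732 mm.
Then N = f²/(c·h) = 100² / (0.018 × 42732) = 10000 / 769.17 ≈ 13.

f/13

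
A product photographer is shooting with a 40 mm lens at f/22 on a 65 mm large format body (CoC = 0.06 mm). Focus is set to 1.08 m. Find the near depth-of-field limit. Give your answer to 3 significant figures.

Hyperfocal distance H = f²/(N·c) + f = 40²/(22 × 0.06) + 40 = 1600/1.32 + 40 ≈ 1252.1 mm ≈ 1.252 m.
Near limit Dn = s·(H − f)/(H + s − 2f) = 1080 × (1252.1 − 40) / (1252.1 + 1080 − 2 × 40) = 1080 × 1212.1 / 2252.1 ≈ 581.27 mm ≈ 0.581 m.

0.581 m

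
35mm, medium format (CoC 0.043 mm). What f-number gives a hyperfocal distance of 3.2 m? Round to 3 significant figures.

Rearrange H = f²/(N·c) + f for N: N = f² / ((H − f)·c).
N = 35² / ((3200 − 35) × 0.043) = 1225 / 136.1 ≈ 9.

f/9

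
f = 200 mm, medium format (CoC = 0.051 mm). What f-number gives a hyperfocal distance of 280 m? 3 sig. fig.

Rearrange H = f²/(N·c) + f for N: N = f² / ((H − f)·c).
N = 200² / ((280000 − 200) × 0.051) = 40000 / 14270 ≈ 2.80.

f/2.80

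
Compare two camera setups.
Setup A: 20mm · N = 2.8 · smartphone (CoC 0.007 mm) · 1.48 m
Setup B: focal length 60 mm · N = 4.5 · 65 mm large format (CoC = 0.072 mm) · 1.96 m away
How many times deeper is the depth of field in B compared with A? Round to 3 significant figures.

Setup A: H = 20²/(2.8×0.007) + 20 ≈ 20428.2 mm; DoF = Df − Dn = 1594.04 − 1381.19 ≈ 212.85 mm.
Setup B: H = 60²/(4.5×0.072) + 60 ≈ 11171.1 mm; DoF = Df − Dn = 2364.29 − 1673.78 ≈ 690.51 mm.
Ratio = 690.51 / 212.85 ≈ 3.24.

3.24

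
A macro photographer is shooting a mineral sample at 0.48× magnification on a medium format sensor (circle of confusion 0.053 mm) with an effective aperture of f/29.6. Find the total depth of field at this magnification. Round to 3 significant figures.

13.6 mm

At magnification m, DoF ≈ 2·N_eff·c/m² = 2 × 29.6 × 0.053 / 0.48² = 3.138 / 0.2304 ≈ 13.6 mm.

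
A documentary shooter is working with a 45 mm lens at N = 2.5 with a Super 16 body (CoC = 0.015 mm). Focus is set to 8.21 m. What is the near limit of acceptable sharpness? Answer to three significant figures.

7.13 m

Hyperfocal distance H = f²/(N·c) + f = 45²/(2.5 × 0.015) + 45 = 2025/0.0375 + 45 ≈ 54045.0 mm ≈ 54.05 m.
Near limit Dn = s·(H − f)/(H + s − 2f) = 8210 × (54045.0 − 45) / (54045.0 + 8210 − 2 × 45) = 8210 × 54000.0 / 62165.0 ≈ 7131.7 mm ≈ 7.13 m.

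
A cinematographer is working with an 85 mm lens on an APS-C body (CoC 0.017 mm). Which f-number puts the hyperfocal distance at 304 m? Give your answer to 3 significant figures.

Rearrange H = f²/(N·c) + f for N: N = f² / ((H − f)·c).
N = 85² / ((304000 − 85) × 0.017) = 7225 / 5167 ≈ 1.40.

f/1.40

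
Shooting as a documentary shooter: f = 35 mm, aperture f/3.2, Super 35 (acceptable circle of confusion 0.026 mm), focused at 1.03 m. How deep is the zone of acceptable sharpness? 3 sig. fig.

Hyperfocal distance H = f²/(N·c) + f = 35²/(3.2 × 0.026) + 35 = 1225/0.0832 + 35 ≈ 14758.6 mm ≈ 14.76 m.
Near limit Dn = s·(H − f)/(H + s − 2f) = 1030 × (14758.6 − 35) / (14758.6 + 1030 − 2 × 35) = 1030 × 14723.6 / 15718.6 ≈ 964.80 mm.
Far limit Df = s·(H − f)/(H − s) = 1030 × (14758.6 − 35) / (14758.6 − 1030) = 1030 × 14723.6 / 13728.6 ≈ 1104.65 mm.
Depth of field = Df − Dn = 1104.65 − 964.80 ≈ 139.85 mm.

140 mm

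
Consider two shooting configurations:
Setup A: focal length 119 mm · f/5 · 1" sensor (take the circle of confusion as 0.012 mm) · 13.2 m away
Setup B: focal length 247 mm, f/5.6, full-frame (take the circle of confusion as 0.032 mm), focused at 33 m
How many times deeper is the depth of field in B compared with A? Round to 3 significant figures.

4.37

Setup A: H = 119²/(5×0.012) + 119 ≈ 236135.7 mm; DoF = Df − Dn = 13974.5 − 12506.8 ≈ 1467.7 mm.
Setup B: H = 247²/(5.6×0.032) + 247 ≈ 340699.0 mm; DoF = Df − Dn = 36512.7 − 30103.9 ≈ 6408.8 mm.
Ratio = 6408.8 / 1467.7 ≈ 4.37.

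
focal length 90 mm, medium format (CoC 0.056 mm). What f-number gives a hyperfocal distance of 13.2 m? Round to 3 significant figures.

f/11

Rearrange H = f²/(N·c) + f for N: N = f² / ((H − f)·c).
N = 90² / ((13200 − 90) × 0.056) = 8100 / 734.2 ≈ 11.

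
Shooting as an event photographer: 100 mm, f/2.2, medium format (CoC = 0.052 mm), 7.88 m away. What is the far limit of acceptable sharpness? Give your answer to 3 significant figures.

Hyperfocal distance H = f²/(N·c) + f = 100²/(2.2 × 0.052) + 100 = 10000/0.1144 + 100 ≈ 87512.6 mm ≈ 87.51 m.
Far limit Df = s·(H − f)/(H − s) = 7880 × (87512.6 − 100) / (87512.6 − 7880) = 7880 × 87412.6 / 79632.6 ≈ 8649.9 mm ≈ 8.65 m.

8.65 m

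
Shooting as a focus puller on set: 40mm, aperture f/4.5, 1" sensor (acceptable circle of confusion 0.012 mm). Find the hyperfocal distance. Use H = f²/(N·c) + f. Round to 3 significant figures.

Hyperfocal distance H = f²/(N·c) + f = 40²/(4.5 × 0.012) + 40 = 1600/0.054 + 40 ≈ 29669.6 mm ≈ 29.7 m.

29.7 m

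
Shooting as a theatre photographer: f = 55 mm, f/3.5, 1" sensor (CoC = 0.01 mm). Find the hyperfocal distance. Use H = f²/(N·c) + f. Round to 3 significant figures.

86.5 m

Hyperfocal distance H = f²/(N·c) + f = 55²/(3.5 × 0.01) + 55 = 3025/0.035 + 55 ≈ 86483.6 mm ≈ 86.5 m.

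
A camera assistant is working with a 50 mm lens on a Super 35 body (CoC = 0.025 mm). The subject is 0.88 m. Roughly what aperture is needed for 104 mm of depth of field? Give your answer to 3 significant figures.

f/7.09

Write h = H − f = f²/(N·c). The thin-lens limits are Dn = s·h/(h + (s−f)) and Df = s·h/(h − (s−f)), so DoF = Df − Dn = 2·s·(s−f)·h / (h² − (s−f)²).
That is a quadratic in h: DoF·h² − 2·s·(s−f)·h − DoF·(s−f)² = 0 ⇒ h = (s−f)·(s + √(s² + DoF²)) / DoF = 830 × (880 + √(880² + 104²)) / 104 = 830 × (880 + 886.124) / 104 ≈ 14095 mm.
Then N = f²/(c·h) = 50² / (0.025 × 14095) = 2500 / 352.38 ≈ 7.09.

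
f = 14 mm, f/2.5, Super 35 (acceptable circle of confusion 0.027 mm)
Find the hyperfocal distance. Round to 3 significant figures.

Hyperfocal distance H = f²/(N·c) + f = 14²/(2.5 × 0.027) + 14 = 196/0.0675 + 14 ≈ 2917.7 mm ≈ 2.92 m.

2.92 m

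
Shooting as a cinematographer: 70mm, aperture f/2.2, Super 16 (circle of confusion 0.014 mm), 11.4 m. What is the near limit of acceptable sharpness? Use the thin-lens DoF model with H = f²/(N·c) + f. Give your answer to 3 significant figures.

10.6 m

Hyperfocal distance H = f²/(N·c) + f = 70²/(2.2 × 0.014) + 70 = 4900/0.0308 + 70 ≈ 159160.9 mm ≈ 159.2 m.
Near limit Dn = s·(H − f)/(H + s − 2f) = 11400 × (159160.9 − 70) / (159160.9 + 11400 − 2 × 70) = 11400 × 159090.9 / 170420.9 ≈ 10642 mm ≈ 10.6 m.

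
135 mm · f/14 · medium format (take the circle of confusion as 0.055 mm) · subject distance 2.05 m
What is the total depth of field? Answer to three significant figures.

334 mm

Hyperfocal distance H = f²/(N·c) + f = 135²/(14 × 0.055) + 135 = 18225/0.77 + 135 ≈ 23803.8 mm ≈ 23.80 m.
Near limit Dn = s·(H − f)/(H + s − 2f) = 2050 × (23803.8 − 135) / (23803.8 + 2050 − 2 × 135) = 2050 × 23668.8 / 25583.8 ≈ 1896.55 mm.
Far limit Df = s·(H − f)/(H − s) = 2050 × (23803.8 − 135) / (23803.8 − 2050) = 2050 × 23668.8 / 21753.8 ≈ 2230.46 mm.
Depth of field = Df − Dn = 2230.46 − 1896.55 ≈ 333.91 mm.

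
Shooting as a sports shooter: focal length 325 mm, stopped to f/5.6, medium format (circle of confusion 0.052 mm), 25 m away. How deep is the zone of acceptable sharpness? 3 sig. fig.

Hyperfocal distance H = f²/(N·c) + f = 325²/(5.6 × 0.052) + 325 = 105625/0.2912 + 325 ≈ 363048.2 mm ≈ 363.0 m.
Near limit Dn = s·(H − f)/(H + s − 2f) = 25000 × (363048.2 − 325) / (363048.2 + 25000 − 2 × 325) = 25000 × 362723.2 / 387398.2 ≈ 23407.6 mm.
Far limit Df = s·(H − f)/(H − s) = 25000 × (363048.2 − 325) / (363048.2 − 25000) = 25000 × 362723.2 / 338048.2 ≈ 26824.8 mm.
Depth of field = Df − Dn = 26824.8 − 23407.6 ≈ 3417.2 mm ≈ 3.42 m.

3.42 m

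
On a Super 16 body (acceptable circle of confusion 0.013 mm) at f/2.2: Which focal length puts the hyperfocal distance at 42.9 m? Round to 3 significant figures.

From H = f²/(N·c) + f, with f ≪ H: f ≈ √(H·N·c) = √(42900 × 2.2 × 0.013) = √1226.9 ≈ 35.03 mm.
The +f correction barely moves this — solving exactly, f² + N·c·f − N·c·H = 0 ⇒ f = (−N·c + √((N·c)² + 4·N·c·H))/2 = (−0.0286 + √4907.8)/2 ≈ 35.013 mm, so f ≈ 35.0 mm.

35.0 mm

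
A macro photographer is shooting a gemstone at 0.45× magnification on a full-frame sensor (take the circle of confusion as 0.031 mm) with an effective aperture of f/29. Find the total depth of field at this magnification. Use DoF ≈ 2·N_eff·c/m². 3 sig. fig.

At magnification m, DoF ≈ 2·N_eff·c/m² = 2 × 29 × 0.031 / 0.45² = 1.798 / 0.2025 ≈ 8.88 mm.

8.88 mm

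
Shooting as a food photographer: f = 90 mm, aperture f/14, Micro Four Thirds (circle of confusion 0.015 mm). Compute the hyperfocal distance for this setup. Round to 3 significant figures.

Hyperfocal distance H = f²/(N·c) + f = 90²/(14 × 0.015) + 90 = 8100/0.21 + 90 ≈ 38661.4 mm ≈ 38.7 m.

38.7 m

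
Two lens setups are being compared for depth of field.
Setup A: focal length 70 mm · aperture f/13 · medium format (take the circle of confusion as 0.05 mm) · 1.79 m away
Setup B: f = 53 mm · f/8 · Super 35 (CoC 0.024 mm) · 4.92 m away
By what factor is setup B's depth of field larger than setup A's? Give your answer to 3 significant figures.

4.27

Setup A: H = 70²/(13×0.05) + 70 ≈ 7608.5 mm; DoF = Df − Dn = 2319.14 − 1457.46 ≈ 861.68 mm.
Setup B: H = 53²/(8×0.024) + 53 ≈ 14683.2 mm; DoF = Df − Dn = 7372.6 − 3691.8 ≈ 3680.8 mm.
Ratio = 3680.8 / 861.68 ≈ 4.27.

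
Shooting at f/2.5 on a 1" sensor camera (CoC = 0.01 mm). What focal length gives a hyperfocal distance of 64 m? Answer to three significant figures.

From H = f²/(N·c) + f, with f ≪ H: f ≈ √(H·N·c) = √(64000 × 2.5 × 0.01) = √1600.0 ≈ 40.00 mm.
The +f correction barely moves this — solving exactly, f² + N·c·f − N·c·H = 0 ⇒ f = (−N·c + √((N·c)² + 4·N·c·H))/2 = (−0.025 + √6400.0)/2 ≈ 39.988 mm, so f ≈ 40.0 mm.

40.0 mm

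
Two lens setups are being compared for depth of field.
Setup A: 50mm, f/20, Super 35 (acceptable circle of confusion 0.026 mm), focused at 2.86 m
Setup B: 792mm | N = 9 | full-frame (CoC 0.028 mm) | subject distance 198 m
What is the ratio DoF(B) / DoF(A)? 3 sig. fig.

Setup A: H = 50²/(20×0.026) + 50 ≈ 4857.7 mm; DoF = Df − Dn = 6882.9 − 1805.0 ≈ 5077.9 mm.
Setup B: H = 792²/(9×0.028) + 792 ≈ 2489934.9 mm; DoF = Df − Dn = 215037 − 183465 ≈ 31572 mm.
Ratio = 31572 / 5077.9 ≈ 6.22.

6.22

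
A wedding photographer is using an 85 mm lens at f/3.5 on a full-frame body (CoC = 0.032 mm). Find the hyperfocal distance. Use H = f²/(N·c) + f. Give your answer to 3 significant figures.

Hyperfocal distance H = f²/(N·c) + f = 85²/(3.5 × 0.032) + 85 = 7225/0.112 + 85 ≈ 64593.9 mm ≈ 64.6 m.

64.6 m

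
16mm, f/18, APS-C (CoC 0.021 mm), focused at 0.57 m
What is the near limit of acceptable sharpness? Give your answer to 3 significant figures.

Hyperfocal distance H = f²/(N·c) + f = 16²/(18 × 0.021) + 16 = 256/0.378 + 16 ≈ 693.2 mm ≈ 0.693 m.
Near limit Dn = s·(H − f)/(H + s − 2f) = 570 × (693.2 − 16) / (693.2 + 570 − 2 × 16) = 570 × 677.2 / 1231.2 ≈ 313.53 mm.

314 mm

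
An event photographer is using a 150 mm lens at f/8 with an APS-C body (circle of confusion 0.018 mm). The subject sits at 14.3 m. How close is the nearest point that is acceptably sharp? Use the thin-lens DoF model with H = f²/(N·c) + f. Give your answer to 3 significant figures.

Hyperfocal distance H = f²/(N·c) + f = 150²/(8 × 0.018) + 150 = 22500/0.144 + 150 ≈ 156400.0 mm ≈ 156.4 m.
Near limit Dn = s·(H − f)/(H + s − 2f) = 14300 × (156400.0 − 150) / (156400.0 + 14300 − 2 × 150) = 14300 × 156250.0 / 170400.0 ≈ 13113 mm ≈ 13.1 m.

13.1 m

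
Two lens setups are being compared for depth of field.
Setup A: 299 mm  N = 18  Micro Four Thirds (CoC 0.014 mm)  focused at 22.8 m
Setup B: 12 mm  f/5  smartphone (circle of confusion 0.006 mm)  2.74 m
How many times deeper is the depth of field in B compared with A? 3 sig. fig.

Setup A: H = 299²/(18×0.014) + 299 ≈ 355064.9 mm; DoF = Df − Dn = 24344.0 − 21440.2 ≈ 2903.8 mm.
Setup B: H = 12²/(5×0.006) + 12 ≈ 4812.0 mm; DoF = Df − Dn = 6347.5 − 1747.1 ≈ 4600.4 mm.
Ratio = 4600.4 / 2903.8 ≈ 1.58.

1.58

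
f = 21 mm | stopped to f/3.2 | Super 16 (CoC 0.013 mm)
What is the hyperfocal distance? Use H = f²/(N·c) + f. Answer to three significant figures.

Hyperfocal distance H = f²/(N·c) + f = 21²/(3.2 × 0.013) + 21 = 441/0.0416 + 21 ≈ 10622.0 mm ≈ 10.6 m.

10.6 m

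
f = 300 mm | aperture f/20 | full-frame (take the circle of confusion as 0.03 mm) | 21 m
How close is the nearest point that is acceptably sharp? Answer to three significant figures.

18.5 m

Hyperfocal distance H = f²/(N·c) + f = 300²/(20 × 0.03) + 300 = 90000/0.6 + 300 ≈ 150300.0 mm ≈ 150.3 m.
Near limit Dn = s·(H − f)/(H + s − 2f) = 21000 × (150300.0 − 300) / (150300.0 + 21000 − 2 × 300) = 21000 × 150000.0 / 170700.0 ≈ 18453 mm ≈ 18.5 m.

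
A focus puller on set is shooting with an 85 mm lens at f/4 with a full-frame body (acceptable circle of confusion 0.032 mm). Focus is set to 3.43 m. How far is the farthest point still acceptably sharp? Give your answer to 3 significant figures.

Hyperfocal distance H = f²/(N·c) + f = 85²/(4 × 0.032) + 85 = 7225/0.128 + 85 ≈ 56530.3 mm ≈ 56.53 m.
Far limit Df = s·(H − f)/(H − s) = 3430 × (56530.3 − 85) / (56530.3 − 3430) = 3430 × 56445.3 / 53100.3 ≈ 3646.1 mm ≈ 3.65 m.

3.65 m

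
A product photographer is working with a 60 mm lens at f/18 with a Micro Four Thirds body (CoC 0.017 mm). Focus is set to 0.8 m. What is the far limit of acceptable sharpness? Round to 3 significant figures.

Hyperfocal distance H = f²/(N·c) + f = 60²/(18 × 0.017) + 60 = 3600/0.306 + 60 ≈ 11824.7 mm ≈ 11.82 m.
Far limit Df = s·(H − f)/(H − s) = 800 × (11824.7 − 60) / (11824.7 − 800) = 800 × 11764.7 / 11024.7 ≈ 853.70 mm ≈ 0.854 m.

0.854 m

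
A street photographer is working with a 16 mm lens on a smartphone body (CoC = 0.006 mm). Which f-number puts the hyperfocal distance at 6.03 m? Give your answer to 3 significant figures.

Rearrange H = f²/(N·c) + f for N: N = f² / ((H − f)·c).
N = 16² / ((6030 − 16) × 0.006) = 256 / 36.08 ≈ 7.09.

f/7.09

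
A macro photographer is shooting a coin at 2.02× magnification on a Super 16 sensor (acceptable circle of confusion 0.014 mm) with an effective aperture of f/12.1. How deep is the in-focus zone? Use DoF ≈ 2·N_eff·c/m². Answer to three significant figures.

0.0830 mm

At magnification m, DoF ≈ 2·N_eff·c/m² = 2 × 12.1 × 0.014 / 2.02² = 0.3388 / 4.08 ≈ 0.083 mm.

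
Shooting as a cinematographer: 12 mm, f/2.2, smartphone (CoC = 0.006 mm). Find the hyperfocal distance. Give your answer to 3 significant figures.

Hyperfocal distance H = f²/(N·c) + f = 12²/(2.2 × 0.006) + 12 = 144/0.0132 + 12 ≈ 10921.1 mm ≈ 10.9 m.

10.9 m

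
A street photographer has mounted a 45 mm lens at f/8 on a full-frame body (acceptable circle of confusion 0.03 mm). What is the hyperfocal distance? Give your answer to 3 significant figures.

8.48 m

Hyperfocal distance H = f²/(N·c) + f = 45²/(8 × 0.03) + 45 = 2025/0.24 + 45 ≈ 8482.5 mm ≈ 8.48 m.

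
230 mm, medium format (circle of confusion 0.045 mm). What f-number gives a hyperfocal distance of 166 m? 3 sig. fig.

Rearrange H = f²/(N·c) + f for N: N = f² / ((H − f)·c).
N = 230² / ((166000 − 230) × 0.045) = 52900 / 7460 ≈ 7.09.

f/7.09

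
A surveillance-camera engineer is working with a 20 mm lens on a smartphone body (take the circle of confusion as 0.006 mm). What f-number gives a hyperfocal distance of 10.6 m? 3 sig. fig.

Rearrange H = f²/(N·c) + f for N: N = f² / ((H − f)·c).
N = 20² / ((10600 − 20) × 0.006) = 400 / 63.48 ≈ 6.30.

f/6.30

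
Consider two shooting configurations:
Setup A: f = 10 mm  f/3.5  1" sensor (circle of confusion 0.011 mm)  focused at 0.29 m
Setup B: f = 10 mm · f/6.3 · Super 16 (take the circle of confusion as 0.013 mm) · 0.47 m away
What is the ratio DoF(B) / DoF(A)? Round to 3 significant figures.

6.52

Setup A: H = 10²/(3.5×0.011) + 10 ≈ 2607.4 mm; DoF = Df − Dn = 325.039 − 261.780 ≈ 63.259 mm.
Setup B: H = 10²/(6.3×0.013) + 10 ≈ 1231.0 mm; DoF = Df − Dn = 754.10 − 341.39 ≈ 412.71 mm.
Ratio = 412.71 / 63.259 ≈ 6.52.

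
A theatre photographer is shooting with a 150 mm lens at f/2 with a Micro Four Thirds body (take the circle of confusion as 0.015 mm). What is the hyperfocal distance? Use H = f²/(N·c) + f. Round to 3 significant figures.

750 m

Hyperfocal distance H = f²/(N·c) + f = 150²/(2 × 0.015) + 150 = 22500/0.03 + 150 ≈ 750150.0 mm ≈ 750 m.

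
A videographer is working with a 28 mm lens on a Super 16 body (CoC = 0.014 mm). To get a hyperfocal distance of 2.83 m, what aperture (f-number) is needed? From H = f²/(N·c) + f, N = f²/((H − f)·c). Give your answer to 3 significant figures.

f/20

Rearrange H = f²/(N·c) + f for N: N = f² / ((H − f)·c).
N = 28² / ((2830 − 28) × 0.014) = 784 / 39.23 ≈ 20.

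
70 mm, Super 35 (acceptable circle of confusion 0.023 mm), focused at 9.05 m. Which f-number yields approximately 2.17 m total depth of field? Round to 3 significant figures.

f/2.80

Write h = H − f = f²/(N·c). The thin-lens limits are Dn = s·h/(h + (s−f)) and Df = s·h/(h − (s−f)), so DoF = Df − Dn = 2·s·(s−f)·h / (h² − (s−f)²).
That is a quadratic in h: DoF·h² − 2·s·(s−f)·h − DoF·(s−f)² = 0 ⇒ h = (s−f)·(s + √(s² + DoF²)) / DoF = 8980 × (9050 + √(9050² + 2170²)) / 2170 = 8980 × (9050 + 9306.52) / 2170 ≈ 75964 mm.
Then N = f²/(c·h) = 70² / (0.023 × 75964) = 4900 / 1747.2 ≈ 2.80.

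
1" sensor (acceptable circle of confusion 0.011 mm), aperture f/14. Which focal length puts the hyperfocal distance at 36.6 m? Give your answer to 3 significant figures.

75.0 mm

From H = f²/(N·c) + f, with f ≪ H: f ≈ √(H·N·c) = √(36600 × 14 × 0.011) = √5636.4 ≈ 75.08 mm.
Exact: f² + N·c·f − N·c·H = 0 ⇒ f = (−N·c + √((N·c)² + 4·N·c·H))/2 = (−0.154 + √22546)/2 ≈ 74.999 mm ≈ 75.0 mm.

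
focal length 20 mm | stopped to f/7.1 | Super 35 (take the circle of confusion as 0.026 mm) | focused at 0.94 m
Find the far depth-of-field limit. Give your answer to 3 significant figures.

Hyperfocal distance H = f²/(N·c) + f = 20²/(7.1 × 0.026) + 20 = 400/0.1846 + 20 ≈ 2186.8 mm ≈ 2.187 m.
Far limit Df = s·(H − f)/(H − s) = 940 × (2186.8 − 20) / (2186.8 − 940) = 940 × 2166.8 / 1246.8 ≈ 1633.6 mm ≈ 1.63 m.

1.63 m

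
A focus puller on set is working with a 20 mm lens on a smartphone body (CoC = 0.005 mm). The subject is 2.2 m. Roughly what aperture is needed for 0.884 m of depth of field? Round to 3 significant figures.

f/7.10

Write h = H − f = f²/(N·c). The thin-lens limits are Dn = s·h/(h + (s−f)) and Df = s·h/(h − (s−f)), so DoF = Df − Dn = 2·s·(s−f)·h / (h² − (s−f)²).
That is a quadratic in h: DoF·h² − 2·s·(s−f)·h − DoF·(s−f)² = 0 ⇒ h = (s−f)·(s + √(s² + DoF²)) / DoF = 2180 × (2200 + √(2200² + 884²)) / 884 = 2180 × (2200 + 2370.96) / 884 ≈ 11272 mm.
Then N = f²/(c·h) = 20² / (0.005 × 11272) = 400 / 56.361 ≈ 7.10.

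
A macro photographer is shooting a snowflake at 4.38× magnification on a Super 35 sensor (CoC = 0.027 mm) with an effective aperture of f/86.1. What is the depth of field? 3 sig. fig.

0.242 mm

At magnification m, DoF ≈ 2·N_eff·c/m² = 2 × 86.1 × 0.027 / 4.38² = 4.649 / 19.18 ≈ 0.242 mm.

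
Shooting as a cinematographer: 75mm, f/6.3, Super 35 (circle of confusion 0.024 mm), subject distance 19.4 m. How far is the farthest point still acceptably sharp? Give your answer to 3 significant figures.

Hyperfocal distance H = f²/(N·c) + f = 75²/(6.3 × 0.024) + 75 = 5625/0.1512 + 75 ≈ 37277.4 mm ≈ 37.28 m.
Far limit Df = s·(H − f)/(H − s) = 19400 × (37277.4 − 75) / (37277.4 − 19400) = 19400 × 37202.4 / 17877.4 ≈ 40371 mm ≈ 40.4 m.

40.4 m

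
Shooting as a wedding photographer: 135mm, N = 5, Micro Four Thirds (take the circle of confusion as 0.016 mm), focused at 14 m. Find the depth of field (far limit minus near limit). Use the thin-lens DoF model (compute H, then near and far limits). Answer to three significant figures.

1.71 m

Hyperfocal distance H = f²/(N·c) + f = 135²/(5 × 0.016) + 135 = 18225/0.08 + 135 ≈ 227947.5 mm ≈ 227.9 m.
Near limit Dn = s·(H − f)/(H + s − 2f) = 14000 × (227947.5 − 135) / (227947.5 + 14000 − 2 × 135) = 14000 × 227812.5 / 241677.5 ≈ 13196.8 mm.
Far limit Df = s·(H − f)/(H − s) = 14000 × (227947.5 − 135) / (227947.5 − 14000) = 14000 × 227812.5 / 213947.5 ≈ 14907.3 mm.
Depth of field = Df − Dn = 14907.3 − 13196.8 ≈ 1710.5 mm ≈ 1.71 m.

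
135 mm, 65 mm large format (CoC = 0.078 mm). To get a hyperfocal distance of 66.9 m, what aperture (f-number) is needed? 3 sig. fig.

f/3.50

Rearrange H = f²/(N·c) + f for N: N = f² / ((H − f)·c).
N = 135² / ((66900 − 135) × 0.078) = 18225 / 5208 ≈ 3.50.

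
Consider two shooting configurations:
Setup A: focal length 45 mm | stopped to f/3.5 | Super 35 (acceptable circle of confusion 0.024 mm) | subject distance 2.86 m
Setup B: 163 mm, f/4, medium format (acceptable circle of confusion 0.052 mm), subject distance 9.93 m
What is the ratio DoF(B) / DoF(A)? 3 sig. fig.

Setup A: H = 45²/(3.5×0.024) + 45 ≈ 24152.1 mm; DoF = Df − Dn = 3238.12 − 2560.96 ≈ 677.16 mm.
Setup B: H = 163²/(4×0.052) + 163 ≈ 127898.6 mm; DoF = Df − Dn = 10752.1 − 9224.7 ≈ 1527.4 mm.
Ratio = 1527.4 / 677.16 ≈ 2.26.

2.26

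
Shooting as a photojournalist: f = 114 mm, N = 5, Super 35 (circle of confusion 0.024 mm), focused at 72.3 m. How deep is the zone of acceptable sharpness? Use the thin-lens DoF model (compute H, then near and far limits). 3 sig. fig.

173 m

Hyperfocal distance H = f²/(N·c) + f = 114²/(5 × 0.024) + 114 = 12996/0.12 + 114 ≈ 108414.0 mm ≈ 108.4 m.
Near limit Dn = s·(H − f)/(H + s − 2f) = 72300 × (108414.0 − 114) / (108414.0 + 72300 − 2 × 114) = 72300 × 108300.0 / 180486.0 ≈ 43383 mm.
Far limit Df = s·(H − f)/(H − s) = 72300 × (108414.0 − 114) / (108414.0 − 72300) = 72300 × 108300.0 / 36114.0 ≈ 216816 mm.
Depth of field = Df − Dn = 216816 − 43383 ≈ 173433 mm ≈ 173 m.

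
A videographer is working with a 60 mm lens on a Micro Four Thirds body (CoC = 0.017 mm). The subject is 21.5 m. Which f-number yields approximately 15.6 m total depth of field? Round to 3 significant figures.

f/3.21

Write h = H − f = f²/(N·c). The thin-lens limits are Dn = s·h/(h + (s−f)) and Df = s·h/(h − (s−f)), so DoF = Df − Dn = 2·s·(s−f)·h / (h² − (s−f)²).
That is a quadratic in h: DoF·h² − 2·s·(s−f)·h − DoF·(s−f)² = 0 ⇒ h = (s−f)·(s + √(s² + DoF²)) / DoF = 21440 × (21500 + √(21500² + 15600²)) / 15600 = 21440 × (21500 + 26563.3) / 15600 ≈ 66056 mm.
Then N = f²/(c·h) = 60² / (0.017 × 66056) = 3600 / 1123.0 ≈ 3.21.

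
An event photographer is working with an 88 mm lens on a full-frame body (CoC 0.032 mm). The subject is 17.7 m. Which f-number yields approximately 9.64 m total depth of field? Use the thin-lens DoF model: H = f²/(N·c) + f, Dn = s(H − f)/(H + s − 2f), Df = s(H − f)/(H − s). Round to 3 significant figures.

Write h = H − f = f²/(N·c). The thin-lens limits are Dn = s·h/(h + (s−f)) and Df = s·h/(h − (s−f)), so DoF = Df − Dn = 2·s·(s−f)·h / (h² − (s−f)²).
That is a quadratic in h: DoF·h² − 2·s·(s−f)·h − DoF·(s−f)² = 0 ⇒ h = (s−f)·(s + √(s² + DoF²)) / DoF = 17612 × (17700 + √(17700² + 9640²)) / 9640 = 17612 × (17700 + 20154.9) / 9640 ≈ 69160 mm.
Then N = f²/(c·h) = 88² / (0.032 × 69160) = 7744 / 2213.1 ≈ 3.50.

f/3.50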